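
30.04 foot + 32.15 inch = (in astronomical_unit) 1 foot = 0.3048 m, so 30.04 foot = 30.04 * 0.3048 = 9.156192 m. 1 inch = 0.0254 m, so 32.15 inch = 32.15 * 0.0254 = 0.81661 m. Sum: 9.156192 + 0.81661 = 9.972802 m. 1 astronomical_unit = 1.4959787e+11 m, so 9.972802 m = 9.972802 / 1.4959787e+11 = 6.6664064e-11 astronomical_unit ≈ 6.666e-11 astronomical_unit (4 s.f.). Final answer: 6.666e-11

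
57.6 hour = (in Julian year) 1 hour = 3600 s, so 57.6 hour = 57.6 * 3600 = 207360 s. 1 Julian year = 31557600 s, so 207360 s = 207360 / 31557600 = 0.0065708419 Julian year ≈ 0.006571 Julian year (4 s.f.). Final answer: 0.006571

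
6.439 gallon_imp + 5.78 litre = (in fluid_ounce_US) 1185. Check: 1 gallon_imp = 0.00454609 m^3, so 6.439 gallon_imp = 6.439 * 0.00454609 = 0.029272274 m^3. 1 litre = 0.001 m^3, so 5.78 litre = 5.78 * 0.001 = 0.00578 m^3. Sum: 0.029272274 + 0.00578 = 0.035052274 m^3. 1 fluid_ounce_US = 2.957353e-05 m^3, so 0.035052274 m^3 = 0.035052274 / 2.957353e-05 = 1185.2584 fluid_ounce_US ≈ 1185 fluid_ounce_US (4 s.f.).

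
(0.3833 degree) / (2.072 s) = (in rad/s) 0.003229. Check: 1 degree = 0.017453293 rad, so 0.3833 degree = 0.3833 * 0.017453293 = 0.006689847 rad. 2.072 s is already in s. Combine: 0.006689847 rad / 2.072 s = 0.0032286906 rad/s. Result: 0.0032286906 rad/s ≈ 0.003229 rad/s (4 s.f.).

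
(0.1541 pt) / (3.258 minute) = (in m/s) 1 pt = 0.00035277778 m, so 0.1541 pt = 0.1541 * 0.00035277778 = 5.4363056e-05 m. 1 minute = 60 s, so 3.258 minute = 3.258 * 60 = 195.48 s. Combine: 5.4363056e-05 m / 195.48 s = 2.7810035e-07 m/s. Result: 2.7810035e-07 m/s ≈ 2.781e-07 m/s (4 s.f.). Final answer: 2.781e-07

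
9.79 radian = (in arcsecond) 9.79 radian = 9.79 rad. 1 arcsecond = 4.8481368e-06 rad, so 9.79 rad = 9.79 / 4.8481368e-06 = 2019332.5 arcsecond ≈ 2.019e+06 arcsecond (4 s.f.). Final answer: 2.019e+06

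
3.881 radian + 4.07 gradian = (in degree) 226. Check: 3.881 radian = 3.881 rad. 1 gradian = 0.015707963 rad, so 4.07 gradian = 4.07 * 0.015707963 = 0.063931411 rad. Sum: 3.881 + 0.063931411 = 3.9449314 rad. 1 degree = 0.017453293 rad, so 3.9449314 rad = 3.9449314 / 0.017453293 = 226.02792 degree ≈ 226 degree (4 s.f.).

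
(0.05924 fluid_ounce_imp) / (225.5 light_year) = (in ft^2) 1 fluid_ounce_imp = 2.8413063e-05 m^3, so 0.05924 fluid_ounce_imp = 0.05924 * 2.8413063e-05 = 1.6831898e-06 m^3. 1 light_year = 9.4607305e+15 m, so 225.5 light_year = 225.5 * 9.4607305e+15 = 2.1333947e+18 m. Combine: 1.6831898e-06 m^3 / 2.1333947e+18 m = 7.8897253e-25 m^2. 1 ft^2 = 0.09290304 m^2, so 7.8897253e-25 m^2 = 7.8897253e-25 / 0.09290304 = 8.4924296e-24 ft^2 ≈ 8.492e-24 ft^2 (4 s.f.). Final answer: 8.492e-24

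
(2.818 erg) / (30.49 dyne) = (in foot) 0.003032. Check: 1 erg = 1e-07 J, so 2.818 erg = 2.818 * 1e-07 = 2.818e-07 J. 1 dyne = 1e-05 N, so 30.49 dyne = 30.49 * 1e-05 = 0.0003049 N. Combine: 2.818e-07 J / 0.0003049 N = 0.00092423745 m. 1 foot = 0.3048 m, so 0.00092423745 m = 0.00092423745 / 0.3048 = 0.0030322751 foot ≈ 0.003032 foot (4 s.f.).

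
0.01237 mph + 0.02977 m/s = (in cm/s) 3.53. Check: 1 mph = 0.44704 m/s, so 0.01237 mph = 0.01237 * 0.44704 = 0.0055298848 m/s. 0.02977 m/s is already in m/s. Sum: 0.0055298848 + 0.02977 = 0.035299885 m/s. 1 cm/s = 0.01 m/s, so 0.035299885 m/s = 0.035299885 / 0.01 = 3.5299885 cm/s ≈ 3.53 cm/s (4 s.f.).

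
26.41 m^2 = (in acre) 0.006526. Check: 1 acre = 4046.8564 m^2, so 26.41 m^2 = 26.41 / 4046.8564 = 0.0065260531 acre ≈ 0.006526 acre (4 s.f.).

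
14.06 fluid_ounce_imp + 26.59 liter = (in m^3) 0.02699. Check: 1 fluid_ounce_imp = 2.8413063e-05 m^3, so 14.06 fluid_ounce_imp = 14.06 * 2.8413063e-05 = 0.00039948766 m^3. 1 liter = 0.001 m^3, so 26.59 liter = 26.59 * 0.001 = 0.02659 m^3. Sum: 0.00039948766 + 0.02659 = 0.026989488 m^3. Result: 0.026989488 m^3 ≈ 0.02699 m^3 (4 s.f.).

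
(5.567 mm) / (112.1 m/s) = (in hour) 1 mm = 0.001 m, so 5.567 mm = 5.567 * 0.001 = 0.005567 m. 112.1 m/s is already in m/s. Combine: 0.005567 m / 112.1 m/s = 4.9661017e-05 s. 1 hour = 3600 s, so 4.9661017e-05 s = 4.9661017e-05 / 3600 = 1.3794727e-08 hour ≈ 1.379e-08 hour (4 s.f.). Final answer: 1.379e-08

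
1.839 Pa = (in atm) 1.815e-05. Check: 1 atm = 101325 Pa, so 1.839 Pa = 1.839 / 101325 = 1.8149519e-05 atm ≈ 1.815e-05 atm (4 s.f.).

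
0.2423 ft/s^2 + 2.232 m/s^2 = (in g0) 0.2351. Check: 1 ft/s^2 = 0.3048 m/s^2, so 0.2423 ft/s^2 = 0.2423 * 0.3048 = 0.07385304 m/s^2. 2.232 m/s^2 is already in m/s^2. Sum: 0.07385304 + 2.232 = 2.305853 m/s^2. 1 g0 = 9.80665 m/s^2, so 2.305853 m/s^2 = 2.305853 / 9.80665 = 0.23513157 g0 ≈ 0.2351 g0 (4 s.f.).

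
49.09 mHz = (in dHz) 0.4909. Check: 1 mHz = 0.001 Hz, so 49.09 mHz = 49.09 * 0.001 = 0.04909 Hz. 1 dHz = 0.1 Hz, so 0.04909 Hz = 0.04909 / 0.1 = 0.4909 dHz.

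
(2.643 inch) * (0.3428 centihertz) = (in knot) 1 inch = 0.0254 m, so 2.643 inch = 2.643 * 0.0254 = 0.0671322 m. 1 centihertz = 0.01 Hz, so 0.3428 centihertz = 0.3428 * 0.01 = 0.003428 Hz. Combine: 0.0671322 m * 0.003428 Hz = 0.00023012918 m/s. 1 knot = 0.51444444 m/s, so 0.00023012918 m/s = 0.00023012918 / 0.51444444 = 0.00044733534 knot ≈ 0.0004473 knot (4 s.f.). Final answer: 0.0004473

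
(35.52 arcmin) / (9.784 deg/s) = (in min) 0.001008. Check: 1 arcmin = 0.00029088821 rad, so 35.52 arcmin = 35.52 * 0.00029088821 = 0.010332349 rad. 1 deg/s = 0.017453293 rad/s, so 9.784 deg/s = 9.784 * 0.017453293 = 0.17076301 rad/s. Combine: 0.010332349 rad / 0.17076301 rad/s = 0.06050695 s. 1 min = 60 s, so 0.06050695 s = 0.06050695 / 60 = 0.0010084492 min ≈ 0.001008 min (4 s.f.).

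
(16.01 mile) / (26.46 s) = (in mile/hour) 2178. Check: 1 mile = 1609.344 m, so 16.01 mile = 16.01 * 1609.344 = 25765.597 m. 26.46 s is already in s. Combine: 25765.597 m / 26.46 s = 973.75652 m/s. 1 mile/hour = 0.44704 m/s, so 973.75652 m/s = 973.75652 / 0.44704 = 2178.2313 mile/hour ≈ 2178 mile/hour (4 s.f.).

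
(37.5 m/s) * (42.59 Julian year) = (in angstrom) 5.04e+20. Check: 37.5 m/s is already in m/s. 1 Julian year = 31557600 s, so 42.59 Julian year = 42.59 * 31557600 = 1.3440382e+09 s. Combine: 37.5 m/s * 1.3440382e+09 s = 5.0401432e+10 m. 1 angstrom = 1e-10 m, so 5.0401432e+10 m = 5.0401432e+10 / 1e-10 = 5.0401432e+20 angstrom ≈ 5.04e+20 angstrom (4 s.f.).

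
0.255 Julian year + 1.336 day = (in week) 13.5. Check: 1 Julian year = 31557600 s, so 0.255 Julian year = 0.255 * 31557600 = 8047188 s. 1 day = 86400 s, so 1.336 day = 1.336 * 86400 = 115430.4 s. Sum: 8047188 + 115430.4 = 8162618.4 s. 1 week = 604800 s, so 8162618.4 s = 8162618.4 / 604800 = 13.496393 week ≈ 13.5 week (4 s.f.).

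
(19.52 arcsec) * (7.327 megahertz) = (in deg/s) 1 arcsec = 4.8481368e-06 rad, so 19.52 arcsec = 19.52 * 4.8481368e-06 = 9.4635631e-05 rad. 1 megahertz = 1000000 Hz, so 7.327 megahertz = 7.327 * 1000000 = 7327000 Hz. Combine: 9.4635631e-05 rad * 7327000 Hz = 693.39527 rad/s. 1 deg/s = 0.017453293 rad/s, so 693.39527 rad/s = 693.39527 / 0.017453293 = 39728.622 deg/s ≈ 3.973e+04 deg/s (4 s.f.). Final answer: 3.973e+04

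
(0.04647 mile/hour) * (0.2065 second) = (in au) 2.868e-14. Check: 1 mile/hour = 0.44704 m/s, so 0.04647 mile/hour = 0.04647 * 0.44704 = 0.020773949 m/s. 0.2065 second = 0.2065 s. Combine: 0.020773949 m/s * 0.2065 s = 0.0042898204 m. 1 au = 1.4959787e+11 m, so 0.0042898204 m = 0.0042898204 / 1.4959787e+11 = 2.8675678e-14 au ≈ 2.868e-14 au (4 s.f.).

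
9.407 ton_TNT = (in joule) 1 ton_TNT = 4.184e+09 J, so 9.407 ton_TNT = 9.407 * 4.184e+09 = 3.9358888e+10 J. 3.9358888e+10 J = 3.9358888e+10 joule ≈ 3.936e+10 joule (4 s.f.). Final answer: 3.936e+10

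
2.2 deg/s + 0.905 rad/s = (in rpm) 1 deg/s = 0.017453293 rad/s, so 2.2 deg/s = 2.2 * 0.017453293 = 0.038397244 rad/s. 0.905 rad/s is already in rad/s. Sum: 0.038397244 + 0.905 = 0.94339724 rad/s. 1 rpm = 0.10471976 rad/s, so 0.94339724 rad/s = 0.94339724 / 0.10471976 = 9.0087801 rpm ≈ 9.009 rpm (4 s.f.). Final answer: 9.009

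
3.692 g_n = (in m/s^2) 36.21. Check: 1 g_n = 9.80665 m/s^2, so 3.692 g_n = 3.692 * 9.80665 = 36.206152 m/s^2. Result: 36.206152 m/s^2 ≈ 36.21 m/s^2 (4 s.f.).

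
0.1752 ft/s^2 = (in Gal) 1 ft/s^2 = 0.3048 m/s^2, so 0.1752 ft/s^2 = 0.1752 * 0.3048 = 0.05340096 m/s^2. 1 Gal = 0.01 m/s^2, so 0.05340096 m/s^2 = 0.05340096 / 0.01 = 5.340096 Gal ≈ 5.34 Gal (4 s.f.). Final answer: 5.34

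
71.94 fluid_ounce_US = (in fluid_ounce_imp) 74.88. Check: 1 fluid_ounce_US = 2.957353e-05 m^3, so 71.94 fluid_ounce_US = 71.94 * 2.957353e-05 = 0.0021275197 m^3. 1 fluid_ounce_imp = 2.8413063e-05 m^3, so 0.0021275197 m^3 = 0.0021275197 / 2.8413063e-05 = 74.878226 fluid_ounce_imp ≈ 74.88 fluid_ounce_imp (4 s.f.).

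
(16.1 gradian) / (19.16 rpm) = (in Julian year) 1 gradian = 0.015707963 rad, so 16.1 gradian = 16.1 * 0.015707963 = 0.25289821 rad. 1 rpm = 0.10471976 rad/s, so 19.16 rpm = 19.16 * 0.10471976 = 2.0064305 rad/s. Combine: 0.25289821 rad / 2.0064305 rad/s = 0.12604384 s. 1 Julian year = 31557600 s, so 0.12604384 s = 0.12604384 / 31557600 = 3.9940883e-09 Julian year ≈ 3.994e-09 Julian year (4 s.f.). Final answer: 3.994e-09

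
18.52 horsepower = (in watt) 1 horsepower = 745.69987 W, so 18.52 horsepower = 18.52 * 745.69987 = 13810.362 W. 13810.362 W = 13810.362 watt ≈ 1.381e+04 watt (4 s.f.). Final answer: 1.381e+04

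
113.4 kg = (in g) 1.134e+05. Check: 1 g = 0.001 kg, so 113.4 kg = 113.4 / 0.001 = 113400 g ≈ 1.134e+05 g (4 s.f.).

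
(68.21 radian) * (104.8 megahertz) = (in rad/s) 68.21 radian = 68.21 rad. 1 megahertz = 1000000 Hz, so 104.8 megahertz = 104.8 * 1000000 = 1.048e+08 Hz. Combine: 68.21 rad * 1.048e+08 Hz = 7.148408e+09 rad/s. Result: 7.148408e+09 rad/s ≈ 7.148e+09 rad/s (4 s.f.). Final answer: 7.148e+09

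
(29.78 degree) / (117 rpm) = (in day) 1 degree = 0.017453293 rad, so 29.78 degree = 29.78 * 0.017453293 = 0.51975905 rad. 1 rpm = 0.10471976 rad/s, so 117 rpm = 117 * 0.10471976 = 12.252211 rad/s. Combine: 0.51975905 rad / 12.252211 rad/s = 0.042421652 s. 1 day = 86400 s, so 0.042421652 s = 0.042421652 / 86400 = 4.9099135e-07 day ≈ 4.91e-07 day (4 s.f.). Final answer: 4.91e-07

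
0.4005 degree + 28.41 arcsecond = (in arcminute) 1 degree = 0.017453293 rad, so 0.4005 degree = 0.4005 * 0.017453293 = 0.0069900437 rad. 1 arcsecond = 4.8481368e-06 rad, so 28.41 arcsecond = 28.41 * 4.8481368e-06 = 0.00013773557 rad. Sum: 0.0069900437 + 0.00013773557 = 0.0071277792 rad. 1 arcminute = 0.00029088821 rad, so 0.0071277792 rad = 0.0071277792 / 0.00029088821 = 24.5035 arcminute ≈ 24.5 arcminute (4 s.f.). Final answer: 24.5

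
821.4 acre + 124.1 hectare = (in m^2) 4.565e+06. Check: 1 acre = 4046.8564 m^2, so 821.4 acre = 821.4 * 4046.8564 = 3324087.9 m^2. 1 hectare = 10000 m^2, so 124.1 hectare = 124.1 * 10000 = 1241000 m^2. Sum: 3324087.9 + 1241000 = 4565087.9 m^2. Result: 4565087.9 m^2 ≈ 4.565e+06 m^2 (4 s.f.).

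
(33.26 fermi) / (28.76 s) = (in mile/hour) 1 fermi = 1e-15 m, so 33.26 fermi = 33.26 * 1e-15 = 3.326e-14 m. 28.76 s is already in s. Combine: 3.326e-14 m / 28.76 s = 1.1564673e-15 m/s. 1 mile/hour = 0.44704 m/s, so 1.1564673e-15 m/s = 1.1564673e-15 / 0.44704 = 2.5869437e-15 mile/hour ≈ 2.587e-15 mile/hour (4 s.f.). Final answer: 2.587e-15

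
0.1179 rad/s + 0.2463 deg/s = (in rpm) 0.1179 rad/s is already in rad/s. 1 deg/s = 0.017453293 rad/s, so 0.2463 deg/s = 0.2463 * 0.017453293 = 0.0042987459 rad/s. Sum: 0.1179 + 0.0042987459 = 0.12219875 rad/s. 1 rpm = 0.10471976 rad/s, so 0.12219875 rad/s = 0.12219875 / 0.10471976 = 1.1669121 rpm ≈ 1.167 rpm (4 s.f.). Final answer: 1.167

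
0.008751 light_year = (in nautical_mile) 1 light_year = 9.4607305e+15 m, so 0.008751 light_year = 0.008751 * 9.4607305e+15 = 8.2790852e+13 m. 1 nautical_mile = 1852 m, so 8.2790852e+13 m = 8.2790852e+13 / 1852 = 4.4703484e+10 nautical_mile ≈ 4.47e+10 nautical_mile (4 s.f.). Final answer: 4.47e+10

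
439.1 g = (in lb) 1 g = 0.001 kg, so 439.1 g = 439.1 * 0.001 = 0.4391 kg. 1 lb = 0.45359237 kg, so 0.4391 kg = 0.4391 / 0.45359237 = 0.96804979 lb ≈ 0.968 lb (4 s.f.). Final answer: 0.968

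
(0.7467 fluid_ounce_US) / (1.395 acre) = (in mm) 1 fluid_ounce_US = 2.957353e-05 m^3, so 0.7467 fluid_ounce_US = 0.7467 * 2.957353e-05 = 2.2082555e-05 m^3. 1 acre = 4046.8564 m^2, so 1.395 acre = 1.395 * 4046.8564 = 5645.3647 m^2. Combine: 2.2082555e-05 m^3 / 5645.3647 m^2 = 3.9116258e-09 m. 1 mm = 0.001 m, so 3.9116258e-09 m = 3.9116258e-09 / 0.001 = 3.9116258e-06 mm ≈ 3.912e-06 mm (4 s.f.). Final answer: 3.912e-06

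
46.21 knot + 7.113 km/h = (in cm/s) 2575. Check: 1 knot = 0.51444444 m/s, so 46.21 knot = 46.21 * 0.51444444 = 23.772478 m/s. 1 km/h = 0.27777778 m/s, so 7.113 km/h = 7.113 * 0.27777778 = 1.9758333 m/s. Sum: 23.772478 + 1.9758333 = 25.748311 m/s. 1 cm/s = 0.01 m/s, so 25.748311 m/s = 25.748311 / 0.01 = 2574.8311 cm/s ≈ 2575 cm/s (4 s.f.).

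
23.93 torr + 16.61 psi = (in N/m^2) 1.177e+05. Check: 1 torr = 133.32237 Pa, so 23.93 torr = 23.93 * 133.32237 = 3190.4043 Pa. 1 psi = 6894.7573 Pa, so 16.61 psi = 16.61 * 6894.7573 = 114521.92 Pa. Sum: 3190.4043 + 114521.92 = 117712.32 Pa. 117712.32 Pa = 117712.32 N/m^2 ≈ 1.177e+05 N/m^2 (4 s.f.).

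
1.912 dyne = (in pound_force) 1 dyne = 1e-05 N, so 1.912 dyne = 1.912 * 1e-05 = 1.912e-05 N. 1 pound_force = 4.4482216 N, so 1.912e-05 N = 1.912e-05 / 4.4482216 = 4.298347e-06 pound_force ≈ 4.298e-06 pound_force (4 s.f.). Final answer: 4.298e-06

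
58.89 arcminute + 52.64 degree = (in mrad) 1 arcminute = 0.00029088821 rad, so 58.89 arcminute = 58.89 * 0.00029088821 = 0.017130407 rad. 1 degree = 0.017453293 rad, so 52.64 degree = 52.64 * 0.017453293 = 0.91874132 rad. Sum: 0.017130407 + 0.91874132 = 0.93587172 rad. 1 mrad = 0.001 rad, so 0.93587172 rad = 0.93587172 / 0.001 = 935.87172 mrad ≈ 935.9 mrad (4 s.f.). Final answer: 935.9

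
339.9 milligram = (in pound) 0.0007494. Check: 1 milligram = 1e-06 kg, so 339.9 milligram = 339.9 * 1e-06 = 0.0003399 kg. 1 pound = 0.45359237 kg, so 0.0003399 kg = 0.0003399 / 0.45359237 = 0.00074935123 pound ≈ 0.0007494 pound (4 s.f.).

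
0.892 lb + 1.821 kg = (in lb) 4.907. Check: 1 lb = 0.45359237 kg, so 0.892 lb = 0.892 * 0.45359237 = 0.40460439 kg. 1.821 kg is already in kg. Sum: 0.40460439 + 1.821 = 2.2256044 kg. 1 lb = 0.45359237 kg, so 2.2256044 kg = 2.2256044 / 0.45359237 = 4.9066178 lb ≈ 4.907 lb (4 s.f.).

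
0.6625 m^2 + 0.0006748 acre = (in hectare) 0.6625 m^2 is already in m^2. 1 acre = 4046.8564 m^2, so 0.0006748 acre = 0.0006748 * 4046.8564 = 2.7308187 m^2. Sum: 0.6625 + 2.7308187 = 3.3933187 m^2. 1 hectare = 10000 m^2, so 3.3933187 m^2 = 3.3933187 / 10000 = 0.00033933187 hectare ≈ 0.0003393 hectare (4 s.f.). Final answer: 0.0003393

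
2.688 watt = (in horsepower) 2.688 watt = 2.688 W. 1 horsepower = 745.69987 W, so 2.688 W = 2.688 / 745.69987 = 0.0036046674 horsepower ≈ 0.003605 horsepower (4 s.f.). Final answer: 0.003605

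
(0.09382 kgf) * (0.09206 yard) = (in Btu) 7.341e-05. Check: 1 kgf = 9.80665 N, so 0.09382 kgf = 0.09382 * 9.80665 = 0.9200599 N. 1 yard = 0.9144 m, so 0.09206 yard = 0.09206 * 0.9144 = 0.084179664 m. Combine: 0.9200599 N * 0.084179664 m = 0.077450333 J. 1 Btu = 1055.0559 J, so 0.077450333 J = 0.077450333 / 1055.0559 = 7.3408752e-05 Btu ≈ 7.341e-05 Btu (4 s.f.).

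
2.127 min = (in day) 1 min = 60 s, so 2.127 min = 2.127 * 60 = 127.62 s. 1 day = 86400 s, so 127.62 s = 127.62 / 86400 = 0.0014770833 day ≈ 0.001477 day (4 s.f.). Final answer: 0.001477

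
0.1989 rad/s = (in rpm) 1 rpm = 0.10471976 rad/s, so 0.1989 rad/s = 0.1989 / 0.10471976 = 1.8993551 rpm ≈ 1.899 rpm (4 s.f.). Final answer: 1.899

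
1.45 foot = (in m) 1 foot = 0.3048 m, so 1.45 foot = 1.45 * 0.3048 = 0.44196 m. Result: 0.44196 m ≈ 0.442 m (4 s.f.). Final answer: 0.442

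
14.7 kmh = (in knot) 7.937. Check: 1 kmh = 0.27777778 m/s, so 14.7 kmh = 14.7 * 0.27777778 = 4.0833333 m/s. 1 knot = 0.51444444 m/s, so 4.0833333 m/s = 4.0833333 / 0.51444444 = 7.937365 knot ≈ 7.937 knot (4 s.f.).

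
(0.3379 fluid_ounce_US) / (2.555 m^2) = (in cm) 0.0003911. Check: 1 fluid_ounce_US = 2.957353e-05 m^3, so 0.3379 fluid_ounce_US = 0.3379 * 2.957353e-05 = 9.9928956e-06 m^3. 2.555 m^2 is already in m^2. Combine: 9.9928956e-06 m^3 / 2.555 m^2 = 3.9111138e-06 m. 1 cm = 0.01 m, so 3.9111138e-06 m = 3.9111138e-06 / 0.01 = 0.00039111138 cm ≈ 0.0003911 cm (4 s.f.).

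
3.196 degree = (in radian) 0.05578. Check: 1 degree = 0.017453293 rad, so 3.196 degree = 3.196 * 0.017453293 = 0.055780723 rad. 0.055780723 rad = 0.055780723 radian ≈ 0.05578 radian (4 s.f.).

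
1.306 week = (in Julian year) 0.02503. Check: 1 week = 604800 s, so 1.306 week = 1.306 * 604800 = 789868.8 s. 1 Julian year = 31557600 s, so 789868.8 s = 789868.8 / 31557600 = 0.025029432 Julian year ≈ 0.02503 Julian year (4 s.f.).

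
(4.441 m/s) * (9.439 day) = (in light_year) 3.828e-10. Check: 4.441 m/s is already in m/s. 1 day = 86400 s, so 9.439 day = 9.439 * 86400 = 815529.6 s. Combine: 4.441 m/s * 815529.6 s = 3621767 m. 1 light_year = 9.4607305e+15 m, so 3621767 m = 3621767 / 9.4607305e+15 = 3.8282107e-10 light_year ≈ 3.828e-10 light_year (4 s.f.).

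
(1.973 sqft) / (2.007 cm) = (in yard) 9.988. Check: 1 sqft = 0.09290304 m^2, so 1.973 sqft = 1.973 * 0.09290304 = 0.1832977 m^2. 1 cm = 0.01 m, so 2.007 cm = 2.007 * 0.01 = 0.02007 m. Combine: 0.1832977 m^2 / 0.02007 m = 9.1329197 m. 1 yard = 0.9144 m, so 9.1329197 m = 9.1329197 / 0.9144 = 9.9878824 yard ≈ 9.988 yard (4 s.f.).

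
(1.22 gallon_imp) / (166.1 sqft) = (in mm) 0.3594. Check: 1 gallon_imp = 0.00454609 m^3, so 1.22 gallon_imp = 1.22 * 0.00454609 = 0.0055462298 m^3. 1 sqft = 0.09290304 m^2, so 166.1 sqft = 166.1 * 0.09290304 = 15.431195 m^2. Combine: 0.0055462298 m^3 / 15.431195 m^2 = 0.00035941674 m. 1 mm = 0.001 m, so 0.00035941674 m = 0.00035941674 / 0.001 = 0.35941674 mm ≈ 0.3594 mm (4 s.f.).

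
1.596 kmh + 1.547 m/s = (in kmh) 7.165. Check: 1 kmh = 0.27777778 m/s, so 1.596 kmh = 1.596 * 0.27777778 = 0.44333333 m/s. 1.547 m/s is already in m/s. Sum: 0.44333333 + 1.547 = 1.9903333 m/s. 1 kmh = 0.27777778 m/s, so 1.9903333 m/s = 1.9903333 / 0.27777778 = 7.1652 kmh ≈ 7.165 kmh (4 s.f.).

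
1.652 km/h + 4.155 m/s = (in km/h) 16.61. Check: 1 km/h = 0.27777778 m/s, so 1.652 km/h = 1.652 * 0.27777778 = 0.45888889 m/s. 4.155 m/s is already in m/s. Sum: 0.45888889 + 4.155 = 4.6138889 m/s. 1 km/h = 0.27777778 m/s, so 4.6138889 m/s = 4.6138889 / 0.27777778 = 16.61 km/h.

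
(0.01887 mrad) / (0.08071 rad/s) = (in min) 3.897e-06. Check: 1 mrad = 0.001 rad, so 0.01887 mrad = 0.01887 * 0.001 = 1.887e-05 rad. 0.08071 rad/s is already in rad/s. Combine: 1.887e-05 rad / 0.08071 rad/s = 0.00023380002 s. 1 min = 60 s, so 0.00023380002 s = 0.00023380002 / 60 = 3.8966671e-06 min ≈ 3.897e-06 min (4 s.f.).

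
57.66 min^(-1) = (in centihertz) 1 min^(-1) = 0.016666667 Hz, so 57.66 min^(-1) = 57.66 * 0.016666667 = 0.961 Hz. 1 centihertz = 0.01 Hz, so 0.961 Hz = 0.961 / 0.01 = 96.1 centihertz. Final answer: 96.1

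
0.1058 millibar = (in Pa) 1 millibar = 100 Pa, so 0.1058 millibar = 0.1058 * 100 = 10.58 Pa. Result: 10.58 Pa. Final answer: 10.58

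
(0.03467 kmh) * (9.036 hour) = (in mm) 1 kmh = 0.27777778 m/s, so 0.03467 kmh = 0.03467 * 0.27777778 = 0.0096305556 m/s. 1 hour = 3600 s, so 9.036 hour = 9.036 * 3600 = 32529.6 s. Combine: 0.0096305556 m/s * 32529.6 s = 313.27812 m. 1 mm = 0.001 m, so 313.27812 m = 313.27812 / 0.001 = 313278.12 mm ≈ 3.133e+05 mm (4 s.f.). Final answer: 3.133e+05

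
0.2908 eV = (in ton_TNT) 1 eV = 1.6021766e-19 J, so 0.2908 eV = 0.2908 * 1.6021766e-19 = 4.6591297e-20 J. 1 ton_TNT = 4.184e+09 J, so 4.6591297e-20 J = 4.6591297e-20 / 4.184e+09 = 1.1135587e-29 ton_TNT ≈ 1.114e-29 ton_TNT (4 s.f.). Final answer: 1.114e-29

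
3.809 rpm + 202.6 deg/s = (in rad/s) 3.935. Check: 1 rpm = 0.10471976 rad/s, so 3.809 rpm = 3.809 * 0.10471976 = 0.39887755 rad/s. 1 deg/s = 0.017453293 rad/s, so 202.6 deg/s = 202.6 * 0.017453293 = 3.5360371 rad/s. Sum: 0.39887755 + 3.5360371 = 3.9349146 rad/s. Result: 3.9349146 rad/s ≈ 3.935 rad/s (4 s.f.).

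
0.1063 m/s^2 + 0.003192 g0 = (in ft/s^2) 0.1063 m/s^2 is already in m/s^2. 1 g0 = 9.80665 m/s^2, so 0.003192 g0 = 0.003192 * 9.80665 = 0.031302827 m/s^2. Sum: 0.1063 + 0.031302827 = 0.13760283 m/s^2. 1 ft/s^2 = 0.3048 m/s^2, so 0.13760283 m/s^2 = 0.13760283 / 0.3048 = 0.45145284 ft/s^2 ≈ 0.4515 ft/s^2 (4 s.f.). Final answer: 0.4515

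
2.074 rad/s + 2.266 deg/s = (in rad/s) 2.074 rad/s is already in rad/s. 1 deg/s = 0.017453293 rad/s, so 2.266 deg/s = 2.266 * 0.017453293 = 0.039549161 rad/s. Sum: 2.074 + 0.039549161 = 2.1135492 rad/s. Result: 2.1135492 rad/s ≈ 2.114 rad/s (4 s.f.). Final answer: 2.114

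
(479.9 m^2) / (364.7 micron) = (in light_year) 479.9 m^2 is already in m^2. 1 micron = 1e-06 m, so 364.7 micron = 364.7 * 1e-06 = 0.0003647 m. Combine: 479.9 m^2 / 0.0003647 m = 1315876.1 m. 1 light_year = 9.4607305e+15 m, so 1315876.1 m = 1315876.1 / 9.4607305e+15 = 1.3908821e-10 light_year ≈ 1.391e-10 light_year (4 s.f.). Final answer: 1.391e-10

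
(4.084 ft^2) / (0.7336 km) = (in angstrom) 1 ft^2 = 0.09290304 m^2, so 4.084 ft^2 = 4.084 * 0.09290304 = 0.37941602 m^2. 1 km = 1000 m, so 0.7336 km = 0.7336 * 1000 = 733.6 m. Combine: 0.37941602 m^2 / 733.6 m = 0.0005171974 m. 1 angstrom = 1e-10 m, so 0.0005171974 m = 0.0005171974 / 1e-10 = 5171974 angstrom ≈ 5.172e+06 angstrom (4 s.f.). Final answer: 5.172e+06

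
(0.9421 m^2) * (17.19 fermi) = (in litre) 0.9421 m^2 is already in m^2. 1 fermi = 1e-15 m, so 17.19 fermi = 17.19 * 1e-15 = 1.719e-14 m. Combine: 0.9421 m^2 * 1.719e-14 m = 1.6194699e-14 m^3. 1 litre = 0.001 m^3, so 1.6194699e-14 m^3 = 1.6194699e-14 / 0.001 = 1.6194699e-11 litre ≈ 1.619e-11 litre (4 s.f.). Final answer: 1.619e-11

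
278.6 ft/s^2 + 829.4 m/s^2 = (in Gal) 9.143e+04. Check: 1 ft/s^2 = 0.3048 m/s^2, so 278.6 ft/s^2 = 278.6 * 0.3048 = 84.91728 m/s^2. 829.4 m/s^2 is already in m/s^2. Sum: 84.91728 + 829.4 = 914.31728 m/s^2. 1 Gal = 0.01 m/s^2, so 914.31728 m/s^2 = 914.31728 / 0.01 = 91431.728 Gal ≈ 9.143e+04 Gal (4 s.f.).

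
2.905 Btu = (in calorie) 1 Btu = 1055.0559 J, so 2.905 Btu = 2.905 * 1055.0559 = 3064.9373 J. 1 calorie = 4.184 J, so 3064.9373 J = 3064.9373 / 4.184 = 732.53758 calorie ≈ 732.5 calorie (4 s.f.). Final answer: 732.5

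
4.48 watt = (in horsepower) 4.48 watt = 4.48 W. 1 horsepower = 745.69987 W, so 4.48 W = 4.48 / 745.69987 = 0.006007779 horsepower ≈ 0.006008 horsepower (4 s.f.). Final answer: 0.006008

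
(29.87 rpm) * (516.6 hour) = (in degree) 3.333e+08. Check: 1 rpm = 0.10471976 rad/s, so 29.87 rpm = 29.87 * 0.10471976 = 3.1279791 rad/s. 1 hour = 3600 s, so 516.6 hour = 516.6 * 3600 = 1859760 s. Combine: 3.1279791 rad/s * 1859760 s = 5817290.4 rad. 1 degree = 0.017453293 rad, so 5817290.4 rad = 5817290.4 / 0.017453293 = 3.3330619e+08 degree ≈ 3.333e+08 degree (4 s.f.).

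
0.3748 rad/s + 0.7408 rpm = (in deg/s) 25.92. Check: 0.3748 rad/s is already in rad/s. 1 rpm = 0.10471976 rad/s, so 0.7408 rpm = 0.7408 * 0.10471976 = 0.077576395 rad/s. Sum: 0.3748 + 0.077576395 = 0.45237639 rad/s. 1 deg/s = 0.017453293 rad/s, so 0.45237639 rad/s = 0.45237639 / 0.017453293 = 25.919258 deg/s ≈ 25.92 deg/s (4 s.f.).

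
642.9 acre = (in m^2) 1 acre = 4046.8564 m^2, so 642.9 acre = 642.9 * 4046.8564 = 2601724 m^2. Result: 2601724 m^2 ≈ 2.602e+06 m^2 (4 s.f.). Final answer: 2.602e+06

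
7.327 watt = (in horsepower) 0.009826. Check: 7.327 watt = 7.327 W. 1 horsepower = 745.69987 W, so 7.327 W = 7.327 / 745.69987 = 0.0098256689 horsepower ≈ 0.009826 horsepower (4 s.f.).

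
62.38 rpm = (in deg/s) 1 rpm = 0.10471976 rad/s, so 62.38 rpm = 62.38 * 0.10471976 = 6.5324183 rad/s. 1 deg/s = 0.017453293 rad/s, so 6.5324183 rad/s = 6.5324183 / 0.017453293 = 374.28 deg/s ≈ 374.3 deg/s (4 s.f.). Final answer: 374.3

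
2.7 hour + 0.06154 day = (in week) 1 hour = 3600 s, so 2.7 hour = 2.7 * 3600 = 9720 s. 1 day = 86400 s, so 0.06154 day = 0.06154 * 86400 = 5317.056 s. Sum: 9720 + 5317.056 = 15037.056 s. 1 week = 604800 s, so 15037.056 s = 15037.056 / 604800 = 0.024862857 week ≈ 0.02486 week (4 s.f.). Final answer: 0.02486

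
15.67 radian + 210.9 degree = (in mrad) 15.67 radian = 15.67 rad. 1 degree = 0.017453293 rad, so 210.9 degree = 210.9 * 0.017453293 = 3.6808994 rad. Sum: 15.67 + 3.6808994 = 19.350899 rad. 1 mrad = 0.001 rad, so 19.350899 rad = 19.350899 / 0.001 = 19350.899 mrad ≈ 1.935e+04 mrad (4 s.f.). Final answer: 1.935e+04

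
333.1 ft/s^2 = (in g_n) 10.35. Check: 1 ft/s^2 = 0.3048 m/s^2, so 333.1 ft/s^2 = 333.1 * 0.3048 = 101.52888 m/s^2. 1 g_n = 9.80665 m/s^2, so 101.52888 m/s^2 = 101.52888 / 9.80665 = 10.353065 g_n ≈ 10.35 g_n (4 s.f.).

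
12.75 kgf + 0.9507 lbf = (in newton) 129.3. Check: 1 kgf = 9.80665 N, so 12.75 kgf = 12.75 * 9.80665 = 125.03479 N. 1 lbf = 4.4482216 N, so 0.9507 lbf = 0.9507 * 4.4482216 = 4.2289243 N. Sum: 125.03479 + 4.2289243 = 129.26371 N. 129.26371 N = 129.26371 newton ≈ 129.3 newton (4 s.f.).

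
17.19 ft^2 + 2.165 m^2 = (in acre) 1 ft^2 = 0.09290304 m^2, so 17.19 ft^2 = 17.19 * 0.09290304 = 1.5970033 m^2. 2.165 m^2 is already in m^2. Sum: 1.5970033 + 2.165 = 3.7620033 m^2. 1 acre = 4046.8564 m^2, so 3.7620033 m^2 = 3.7620033 / 4046.8564 = 0.00092961125 acre ≈ 0.0009296 acre (4 s.f.). Final answer: 0.0009296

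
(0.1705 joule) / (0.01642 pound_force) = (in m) 0.1705 joule = 0.1705 J. 1 pound_force = 4.4482216 N, so 0.01642 pound_force = 0.01642 * 4.4482216 = 0.073039799 N. Combine: 0.1705 J / 0.073039799 N = 2.3343438 m. Result: 2.3343438 m ≈ 2.334 m (4 s.f.). Final answer: 2.334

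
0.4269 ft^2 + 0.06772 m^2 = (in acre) 1 ft^2 = 0.09290304 m^2, so 0.4269 ft^2 = 0.4269 * 0.09290304 = 0.039660308 m^2. 0.06772 m^2 is already in m^2. Sum: 0.039660308 + 0.06772 = 0.10738031 m^2. 1 acre = 4046.8564 m^2, so 0.10738031 m^2 = 0.10738031 / 4046.8564 = 2.6534252e-05 acre ≈ 2.653e-05 acre (4 s.f.). Final answer: 2.653e-05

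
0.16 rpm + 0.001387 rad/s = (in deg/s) 1.039. Check: 1 rpm = 0.10471976 rad/s, so 0.16 rpm = 0.16 * 0.10471976 = 0.016755161 rad/s. 0.001387 rad/s is already in rad/s. Sum: 0.016755161 + 0.001387 = 0.018142161 rad/s. 1 deg/s = 0.017453293 rad/s, so 0.018142161 rad/s = 0.018142161 / 0.017453293 = 1.0394692 deg/s ≈ 1.039 deg/s (4 s.f.).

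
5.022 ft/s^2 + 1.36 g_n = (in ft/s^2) 1 ft/s^2 = 0.3048 m/s^2, so 5.022 ft/s^2 = 5.022 * 0.3048 = 1.5307056 m/s^2. 1 g_n = 9.80665 m/s^2, so 1.36 g_n = 1.36 * 9.80665 = 13.337044 m/s^2. Sum: 1.5307056 + 13.337044 = 14.86775 m/s^2. 1 ft/s^2 = 0.3048 m/s^2, so 14.86775 m/s^2 = 14.86775 / 0.3048 = 48.778706 ft/s^2 ≈ 48.78 ft/s^2 (4 s.f.). Final answer: 48.78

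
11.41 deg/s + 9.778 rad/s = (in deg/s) 571.6. Check: 1 deg/s = 0.017453293 rad/s, so 11.41 deg/s = 11.41 * 0.017453293 = 0.19914207 rad/s. 9.778 rad/s is already in rad/s. Sum: 0.19914207 + 9.778 = 9.9771421 rad/s. 1 deg/s = 0.017453293 rad/s, so 9.9771421 rad/s = 9.9771421 / 0.017453293 = 571.64813 deg/s ≈ 571.6 deg/s (4 s.f.).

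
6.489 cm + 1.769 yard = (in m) 1.682. Check: 1 cm = 0.01 m, so 6.489 cm = 6.489 * 0.01 = 0.06489 m. 1 yard = 0.9144 m, so 1.769 yard = 1.769 * 0.9144 = 1.6175736 m. Sum: 0.06489 + 1.6175736 = 1.6824636 m. Result: 1.6824636 m ≈ 1.682 m (4 s.f.).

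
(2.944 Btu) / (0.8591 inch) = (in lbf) 1 Btu = 1055.0559 J, so 2.944 Btu = 2.944 * 1055.0559 = 3106.0844 J. 1 inch = 0.0254 m, so 0.8591 inch = 0.8591 * 0.0254 = 0.02182114 m. Combine: 3106.0844 J / 0.02182114 m = 142342.9 N. 1 lbf = 4.4482216 N, so 142342.9 N = 142342.9 / 4.4482216 = 31999.958 lbf ≈ 3.2e+04 lbf (4 s.f.). Final answer: 3.2e+04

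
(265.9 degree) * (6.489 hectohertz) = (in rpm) 2.876e+04. Check: 1 degree = 0.017453293 rad, so 265.9 degree = 265.9 * 0.017453293 = 4.6408305 rad. 1 hectohertz = 100 Hz, so 6.489 hectohertz = 6.489 * 100 = 648.9 Hz. Combine: 4.6408305 rad * 648.9 Hz = 3011.4349 rad/s. 1 rpm = 0.10471976 rad/s, so 3011.4349 rad/s = 3011.4349 / 0.10471976 = 28757.085 rpm ≈ 2.876e+04 rpm (4 s.f.).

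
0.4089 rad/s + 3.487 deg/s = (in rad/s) 0.4089 rad/s is already in rad/s. 1 deg/s = 0.017453293 rad/s, so 3.487 deg/s = 3.487 * 0.017453293 = 0.060859631 rad/s. Sum: 0.4089 + 0.060859631 = 0.46975963 rad/s. Result: 0.46975963 rad/s ≈ 0.4698 rad/s (4 s.f.). Final answer: 0.4698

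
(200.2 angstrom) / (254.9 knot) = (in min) 1 angstrom = 1e-10 m, so 200.2 angstrom = 200.2 * 1e-10 = 2.002e-08 m. 1 knot = 0.51444444 m/s, so 254.9 knot = 254.9 * 0.51444444 = 131.13189 m/s. Combine: 2.002e-08 m / 131.13189 m/s = 1.5267072e-10 s. 1 min = 60 s, so 1.5267072e-10 s = 1.5267072e-10 / 60 = 2.544512e-12 min ≈ 2.545e-12 min (4 s.f.). Final answer: 2.545e-12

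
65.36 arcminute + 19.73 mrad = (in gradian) 1 arcminute = 0.00029088821 rad, so 65.36 arcminute = 65.36 * 0.00029088821 = 0.019012453 rad. 1 mrad = 0.001 rad, so 19.73 mrad = 19.73 * 0.001 = 0.01973 rad. Sum: 0.019012453 + 0.01973 = 0.038742453 rad. 1 gradian = 0.015707963 rad, so 0.038742453 rad = 0.038742453 / 0.015707963 = 2.4664212 gradian ≈ 2.466 gradian (4 s.f.). Final answer: 2.466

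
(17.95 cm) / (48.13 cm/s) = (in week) 6.166e-07. Check: 1 cm = 0.01 m, so 17.95 cm = 17.95 * 0.01 = 0.1795 m. 1 cm/s = 0.01 m/s, so 48.13 cm/s = 48.13 * 0.01 = 0.4813 m/s. Combine: 0.1795 m / 0.4813 m/s = 0.37294827 s. 1 week = 604800 s, so 0.37294827 s = 0.37294827 / 604800 = 6.1664726e-07 week ≈ 6.166e-07 week (4 s.f.).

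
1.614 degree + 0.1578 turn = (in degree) 58.42. Check: 1 degree = 0.017453293 rad, so 1.614 degree = 1.614 * 0.017453293 = 0.028169614 rad. 1 turn = 6.2831853 rad, so 0.1578 turn = 0.1578 * 6.2831853 = 0.99148664 rad. Sum: 0.028169614 + 0.99148664 = 1.0196563 rad. 1 degree = 0.017453293 rad, so 1.0196563 rad = 1.0196563 / 0.017453293 = 58.422 degree ≈ 58.42 degree (4 s.f.).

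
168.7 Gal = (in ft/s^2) 1 Gal = 0.01 m/s^2, so 168.7 Gal = 168.7 * 0.01 = 1.687 m/s^2. 1 ft/s^2 = 0.3048 m/s^2, so 1.687 m/s^2 = 1.687 / 0.3048 = 5.5347769 ft/s^2 ≈ 5.535 ft/s^2 (4 s.f.). Final answer: 5.535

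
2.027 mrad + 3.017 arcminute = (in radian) 0.002905. Check: 1 mrad = 0.001 rad, so 2.027 mrad = 2.027 * 0.001 = 0.002027 rad. 1 arcminute = 0.00029088821 rad, so 3.017 arcminute = 3.017 * 0.00029088821 = 0.00087760973 rad. Sum: 0.002027 + 0.00087760973 = 0.0029046097 rad. 0.0029046097 rad = 0.0029046097 radian ≈ 0.002905 radian (4 s.f.).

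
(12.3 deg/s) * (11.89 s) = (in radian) 1 deg/s = 0.017453293 rad/s, so 12.3 deg/s = 12.3 * 0.017453293 = 0.2146755 rad/s. 11.89 s is already in s. Combine: 0.2146755 rad/s * 11.89 s = 2.5524917 rad. 2.5524917 rad = 2.5524917 radian ≈ 2.552 radian (4 s.f.). Final answer: 2.552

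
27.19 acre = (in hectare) 1 acre = 4046.8564 m^2, so 27.19 acre = 27.19 * 4046.8564 = 110034.03 m^2. 1 hectare = 10000 m^2, so 110034.03 m^2 = 110034.03 / 10000 = 11.003403 hectare ≈ 11 hectare (4 s.f.). Final answer: 11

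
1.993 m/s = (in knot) 3.874. Check: 1 knot = 0.51444444 m/s, so 1.993 m/s = 1.993 / 0.51444444 = 3.8740821 knot ≈ 3.874 knot (4 s.f.).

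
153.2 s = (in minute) 1 minute = 60 s, so 153.2 s = 153.2 / 60 = 2.5533333 minute ≈ 2.553 minute (4 s.f.). Final answer: 2.553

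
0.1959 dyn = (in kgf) 1 dyn = 1e-05 N, so 0.1959 dyn = 0.1959 * 1e-05 = 1.959e-06 N. 1 kgf = 9.80665 N, so 1.959e-06 N = 1.959e-06 / 9.80665 = 1.9976241e-07 kgf ≈ 1.998e-07 kgf (4 s.f.). Final answer: 1.998e-07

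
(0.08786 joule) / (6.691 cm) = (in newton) 1.313. Check: 0.08786 joule = 0.08786 J. 1 cm = 0.01 m, so 6.691 cm = 6.691 * 0.01 = 0.06691 m. Combine: 0.08786 J / 0.06691 m = 1.3131072 N. 1.3131072 N = 1.3131072 newton ≈ 1.313 newton (4 s.f.).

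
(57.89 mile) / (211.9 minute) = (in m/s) 1 mile = 1609.344 m, so 57.89 mile = 57.89 * 1609.344 = 93164.924 m. 1 minute = 60 s, so 211.9 minute = 211.9 * 60 = 12714 s. Combine: 93164.924 m / 12714 s = 7.327743 m/s. Result: 7.327743 m/s ≈ 7.328 m/s (4 s.f.). Final answer: 7.328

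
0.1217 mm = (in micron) 1 mm = 0.001 m, so 0.1217 mm = 0.1217 * 0.001 = 0.0001217 m. 1 micron = 1e-06 m, so 0.0001217 m = 0.0001217 / 1e-06 = 121.7 micron. Final answer: 121.7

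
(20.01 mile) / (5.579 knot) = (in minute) 187. Check: 1 mile = 1609.344 m, so 20.01 mile = 20.01 * 1609.344 = 32202.973 m. 1 knot = 0.51444444 m/s, so 5.579 knot = 5.579 * 0.51444444 = 2.8700856 m/s. Combine: 32202.973 m / 2.8700856 m/s = 11220.214 s. 1 minute = 60 s, so 11220.214 s = 11220.214 / 60 = 187.00356 minute ≈ 187 minute (4 s.f.).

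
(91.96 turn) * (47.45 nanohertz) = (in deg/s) 0.001571. Check: 1 turn = 6.2831853 rad, so 91.96 turn = 91.96 * 6.2831853 = 577.80172 rad. 1 nanohertz = 1e-09 Hz, so 47.45 nanohertz = 47.45 * 1e-09 = 4.745e-08 Hz. Combine: 577.80172 rad * 4.745e-08 Hz = 2.7416692e-05 rad/s. 1 deg/s = 0.017453293 rad/s, so 2.7416692e-05 rad/s = 2.7416692e-05 / 0.017453293 = 0.0015708607 deg/s ≈ 0.001571 deg/s (4 s.f.).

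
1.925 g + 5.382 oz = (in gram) 1 g = 0.001 kg, so 1.925 g = 1.925 * 0.001 = 0.001925 kg. 1 oz = 0.028349523 kg, so 5.382 oz = 5.382 * 0.028349523 = 0.15257713 kg. Sum: 0.001925 + 0.15257713 = 0.15450213 kg. 1 gram = 0.001 kg, so 0.15450213 kg = 0.15450213 / 0.001 = 154.50213 gram ≈ 154.5 gram (4 s.f.). Final answer: 154.5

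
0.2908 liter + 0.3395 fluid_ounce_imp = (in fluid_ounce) 1 liter = 0.001 m^3, so 0.2908 liter = 0.2908 * 0.001 = 0.0002908 m^3. 1 fluid_ounce_imp = 2.8413063e-05 m^3, so 0.3395 fluid_ounce_imp = 0.3395 * 2.8413063e-05 = 9.6462347e-06 m^3. Sum: 0.0002908 + 9.6462347e-06 = 0.00030044623 m^3. 1 fluid_ounce = 2.957353e-05 m^3, so 0.00030044623 m^3 = 0.00030044623 / 2.957353e-05 = 10.159296 fluid_ounce ≈ 10.16 fluid_ounce (4 s.f.). Final answer: 10.16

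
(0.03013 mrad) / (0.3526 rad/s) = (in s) 8.545e-05. Check: 1 mrad = 0.001 rad, so 0.03013 mrad = 0.03013 * 0.001 = 3.013e-05 rad. 0.3526 rad/s is already in rad/s. Combine: 3.013e-05 rad / 0.3526 rad/s = 8.5450936e-05 s. Result: 8.5450936e-05 s ≈ 8.545e-05 s (4 s.f.).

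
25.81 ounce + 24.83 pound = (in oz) 1 ounce = 0.028349523 kg, so 25.81 ounce = 25.81 * 0.028349523 = 0.73170119 kg. 1 pound = 0.45359237 kg, so 24.83 pound = 24.83 * 0.45359237 = 11.262699 kg. Sum: 0.73170119 + 11.262699 = 11.9944 kg. 1 oz = 0.028349523 kg, so 11.9944 kg = 11.9944 / 0.028349523 = 423.09 oz ≈ 423.1 oz (4 s.f.). Final answer: 423.1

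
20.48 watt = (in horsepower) 20.48 watt = 20.48 W. 1 horsepower = 745.69987 W, so 20.48 W = 20.48 / 745.69987 = 0.027464132 horsepower ≈ 0.02746 horsepower (4 s.f.). Final answer: 0.02746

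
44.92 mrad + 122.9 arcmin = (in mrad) 80.67. Check: 1 mrad = 0.001 rad, so 44.92 mrad = 44.92 * 0.001 = 0.04492 rad. 1 arcmin = 0.00029088821 rad, so 122.9 arcmin = 122.9 * 0.00029088821 = 0.035750161 rad. Sum: 0.04492 + 0.035750161 = 0.080670161 rad. 1 mrad = 0.001 rad, so 0.080670161 rad = 0.080670161 / 0.001 = 80.670161 mrad ≈ 80.67 mrad (4 s.f.).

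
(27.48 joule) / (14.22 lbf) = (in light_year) 27.48 joule = 27.48 J. 1 lbf = 4.4482216 N, so 14.22 lbf = 14.22 * 4.4482216 = 63.253711 N. Combine: 27.48 J / 63.253711 N = 0.43444091 m. 1 light_year = 9.4607305e+15 m, so 0.43444091 m = 0.43444091 / 9.4607305e+15 = 4.5920441e-17 light_year ≈ 4.592e-17 light_year (4 s.f.). Final answer: 4.592e-17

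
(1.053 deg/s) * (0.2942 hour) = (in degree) 1 deg/s = 0.017453293 rad/s, so 1.053 deg/s = 1.053 * 0.017453293 = 0.018378317 rad/s. 1 hour = 3600 s, so 0.2942 hour = 0.2942 * 3600 = 1059.12 s. Combine: 0.018378317 rad/s * 1059.12 s = 19.464843 rad. 1 degree = 0.017453293 rad, so 19.464843 rad = 19.464843 / 0.017453293 = 1115.2534 degree ≈ 1115 degree (4 s.f.). Final answer: 1115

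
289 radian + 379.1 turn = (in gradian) 289 radian = 289 rad. 1 turn = 6.2831853 rad, so 379.1 turn = 379.1 * 6.2831853 = 2381.9555 rad. Sum: 289 + 2381.9555 = 2670.9555 rad. 1 gradian = 0.015707963 rad, so 2670.9555 rad = 2670.9555 / 0.015707963 = 170038.31 gradian ≈ 1.7e+05 gradian (4 s.f.). Final answer: 1.7e+05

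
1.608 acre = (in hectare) 1 acre = 4046.8564 m^2, so 1.608 acre = 1.608 * 4046.8564 = 6507.3451 m^2. 1 hectare = 10000 m^2, so 6507.3451 m^2 = 6507.3451 / 10000 = 0.65073451 hectare ≈ 0.6507 hectare (4 s.f.). Final answer: 0.6507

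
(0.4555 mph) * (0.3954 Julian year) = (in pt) 7.202e+09. Check: 1 mph = 0.44704 m/s, so 0.4555 mph = 0.4555 * 0.44704 = 0.20362672 m/s. 1 Julian year = 31557600 s, so 0.3954 Julian year = 0.3954 * 31557600 = 12477875 s. Combine: 0.20362672 m/s * 12477875 s = 2540828.8 m. 1 pt = 0.00035277778 m, so 2540828.8 m = 2540828.8 / 0.00035277778 = 7.2023493e+09 pt ≈ 7.202e+09 pt (4 s.f.).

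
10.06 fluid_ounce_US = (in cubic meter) 1 fluid_ounce_US = 2.957353e-05 m^3, so 10.06 fluid_ounce_US = 10.06 * 2.957353e-05 = 0.00029750971 m^3. 0.00029750971 m^3 = 0.00029750971 cubic meter ≈ 0.0002975 cubic meter (4 s.f.). Final answer: 0.0002975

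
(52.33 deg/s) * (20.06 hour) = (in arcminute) 1 deg/s = 0.017453293 rad/s, so 52.33 deg/s = 52.33 * 0.017453293 = 0.9133308 rad/s. 1 hour = 3600 s, so 20.06 hour = 20.06 * 3600 = 72216 s. Combine: 0.9133308 rad/s * 72216 s = 65957.097 rad. 1 arcminute = 0.00029088821 rad, so 65957.097 rad = 65957.097 / 0.00029088821 = 2.267438e+08 arcminute ≈ 2.267e+08 arcminute (4 s.f.). Final answer: 2.267e+08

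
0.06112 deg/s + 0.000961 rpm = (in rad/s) 0.001167. Check: 1 deg/s = 0.017453293 rad/s, so 0.06112 deg/s = 0.06112 * 0.017453293 = 0.0010667452 rad/s. 1 rpm = 0.10471976 rad/s, so 0.000961 rpm = 0.000961 * 0.10471976 = 0.00010063568 rad/s. Sum: 0.0010667452 + 0.00010063568 = 0.0011673809 rad/s. Result: 0.0011673809 rad/s ≈ 0.001167 rad/s (4 s.f.).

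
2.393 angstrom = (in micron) 1 angstrom = 1e-10 m, so 2.393 angstrom = 2.393 * 1e-10 = 2.393e-10 m. 1 micron = 1e-06 m, so 2.393e-10 m = 2.393e-10 / 1e-06 = 0.0002393 micron. Final answer: 0.0002393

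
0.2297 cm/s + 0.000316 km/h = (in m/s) 1 cm/s = 0.01 m/s, so 0.2297 cm/s = 0.2297 * 0.01 = 0.002297 m/s. 1 km/h = 0.27777778 m/s, so 0.000316 km/h = 0.000316 * 0.27777778 = 8.7777778e-05 m/s. Sum: 0.002297 + 8.7777778e-05 = 0.0023847778 m/s. Result: 0.0023847778 m/s ≈ 0.002385 m/s (4 s.f.). Final answer: 0.002385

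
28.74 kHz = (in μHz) 1 kHz = 1000 Hz, so 28.74 kHz = 28.74 * 1000 = 28740 Hz. 1 μHz = 1e-06 Hz, so 28740 Hz = 28740 / 1e-06 = 2.874e+10 μHz. Final answer: 2.874e+10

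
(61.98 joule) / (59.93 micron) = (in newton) 61.98 joule = 61.98 J. 1 micron = 1e-06 m, so 59.93 micron = 59.93 * 1e-06 = 5.993e-05 m. Combine: 61.98 J / 5.993e-05 m = 1034206.6 N. 1034206.6 N = 1034206.6 newton ≈ 1.034e+06 newton (4 s.f.). Final answer: 1.034e+06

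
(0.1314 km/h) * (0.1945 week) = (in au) 1 km/h = 0.27777778 m/s, so 0.1314 km/h = 0.1314 * 0.27777778 = 0.0365 m/s. 1 week = 604800 s, so 0.1945 week = 0.1945 * 604800 = 117633.6 s. Combine: 0.0365 m/s * 117633.6 s = 4293.6264 m. 1 au = 1.4959787e+11 m, so 4293.6264 m = 4293.6264 / 1.4959787e+11 = 2.870112e-08 au ≈ 2.87e-08 au (4 s.f.). Final answer: 2.87e-08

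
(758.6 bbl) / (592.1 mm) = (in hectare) 0.02037. Check: 1 bbl = 0.15898729 m^3, so 758.6 bbl = 758.6 * 0.15898729 = 120.60776 m^3. 1 mm = 0.001 m, so 592.1 mm = 592.1 * 0.001 = 0.5921 m. Combine: 120.60776 m^3 / 0.5921 m = 203.69492 m^2. 1 hectare = 10000 m^2, so 203.69492 m^2 = 203.69492 / 10000 = 0.020369492 hectare ≈ 0.02037 hectare (4 s.f.).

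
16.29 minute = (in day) 0.01131. Check: 1 minute = 60 s, so 16.29 minute = 16.29 * 60 = 977.4 s. 1 day = 86400 s, so 977.4 s = 977.4 / 86400 = 0.0113125 day ≈ 0.01131 day (4 s.f.).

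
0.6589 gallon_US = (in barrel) 0.01569. Check: 1 gallon_US = 0.0037854118 m^3, so 0.6589 gallon_US = 0.6589 * 0.0037854118 = 0.0024942078 m^3. 1 barrel = 0.15898729 m^3, so 0.0024942078 m^3 = 0.0024942078 / 0.15898729 = 0.015688095 barrel ≈ 0.01569 barrel (4 s.f.).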